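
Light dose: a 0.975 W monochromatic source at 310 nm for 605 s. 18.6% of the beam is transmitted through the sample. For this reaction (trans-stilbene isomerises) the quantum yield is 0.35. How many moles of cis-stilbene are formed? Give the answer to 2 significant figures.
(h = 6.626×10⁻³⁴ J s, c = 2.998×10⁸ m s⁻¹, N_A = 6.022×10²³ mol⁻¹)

4.4×10⁻⁴ mol

Photon energy at 310 nm: hc/λ = (6.626×10⁻³⁴)(2.998×10⁸)/(310×10⁻⁹) = 6.408×10⁻¹⁹ J.
Energy delivered: (0.975 W)(605 s) = 589.9 J.
Photons incident: 589.9 / 6.408×10⁻¹⁹ = 9.206×10²⁰, i.e. 9.206×10²⁰/6.022×10²³ = 0.001529 mol.
Fraction absorbed: 1 − 18.6/100 = 0.8140.
Photons absorbed: 0.8140 × 0.001529 = 0.001245 mol.
Product: Φ × n_abs = 0.35 × 0.001245 = 4.358×10⁻⁴ mol.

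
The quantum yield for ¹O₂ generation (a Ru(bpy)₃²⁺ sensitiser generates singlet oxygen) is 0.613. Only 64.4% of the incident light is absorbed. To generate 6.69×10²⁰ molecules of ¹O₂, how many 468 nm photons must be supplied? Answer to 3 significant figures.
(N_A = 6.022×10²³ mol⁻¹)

Product: 6.69×10²⁰ / 6.022×10²³ = 0.001111 mol.
Photons that must be absorbed: 0.001111 / 0.613 = 0.001812 mol.
Incident photons needed: 0.001812 / 0.644 = 0.002814 mol.
Photon count: 0.002814 × 6.022×10²³ = 1.69×10²¹.

1.69×10²¹ photons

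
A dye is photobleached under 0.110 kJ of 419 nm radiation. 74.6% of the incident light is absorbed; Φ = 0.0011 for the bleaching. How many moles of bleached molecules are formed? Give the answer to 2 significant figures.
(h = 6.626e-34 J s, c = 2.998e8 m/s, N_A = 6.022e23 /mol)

3.2e-7 mol

Photon energy at 419 nm: hc/λ = (6.626e-34)(2.998e8)/(419e-9) = 4.741e-19 J.
Incident energy: 0.110 kJ = 110 J.
Photons incident: 110 / 4.741e-19 = 2.320e20, i.e. 2.320e20/6.022e23 = 3.853e-4 mol.
Photons absorbed: 0.746 × 3.853e-4 = 2.874e-4 mol.
Product: Φ × n_abs = 0.0011 × 2.874e-4 = 3.161e-7 mol.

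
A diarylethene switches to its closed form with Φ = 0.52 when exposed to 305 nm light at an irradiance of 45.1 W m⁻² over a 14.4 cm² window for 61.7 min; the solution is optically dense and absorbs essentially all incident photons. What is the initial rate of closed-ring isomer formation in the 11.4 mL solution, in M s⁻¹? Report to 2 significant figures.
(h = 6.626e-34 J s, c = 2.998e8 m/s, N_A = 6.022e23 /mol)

7.6e-6 M s⁻¹

Photon energy at 305 nm: hc/λ = (6.626e-34)(2.998e8)/(305e-9) = 6.513e-19 J.
Energy delivered: (45.1 W m⁻²)(14.4e-4 m²)(3702 s) = 240.4 J.
Photons incident: 240.4 / 6.513e-19 = 3.691e20, i.e. 3.691e20/6.022e23 = 6.129e-4 mol.
Product formed: 0.52 × 6.129e-4 = 3.187e-4 mol.
Rate: 3.187e-4 mol / (3702 s × 0.0114 L) = 7.6e-6 M s⁻¹.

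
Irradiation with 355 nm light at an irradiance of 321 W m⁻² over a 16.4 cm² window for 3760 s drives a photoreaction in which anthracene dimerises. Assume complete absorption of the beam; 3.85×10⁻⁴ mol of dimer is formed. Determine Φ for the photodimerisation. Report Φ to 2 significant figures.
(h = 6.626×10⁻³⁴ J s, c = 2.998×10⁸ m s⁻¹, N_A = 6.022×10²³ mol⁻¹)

Φ = 0.066

Photon energy at 355 nm: hc/λ = (6.626×10⁻³⁴)(2.998×10⁸)/(355×10⁻⁹) = 5.596×10⁻¹⁹ J.
Energy delivered: (321 W m⁻²)(16.4×10⁻⁴ m²)(3760 s) = 1979 J.
Photons incident: 1979 / 5.596×10⁻¹⁹ = 3.536×10²¹, i.e. 3.536×10²¹/6.022×10²³ = 0.005872 mol.
Φ = 3.85×10⁻⁴ mol / 0.005872 mol photons = 0.066.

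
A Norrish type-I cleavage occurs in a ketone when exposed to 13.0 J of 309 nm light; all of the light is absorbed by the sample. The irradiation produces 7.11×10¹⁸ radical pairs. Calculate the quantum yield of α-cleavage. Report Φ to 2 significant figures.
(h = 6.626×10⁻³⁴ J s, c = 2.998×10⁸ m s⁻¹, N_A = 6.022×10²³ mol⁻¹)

Product: 7.11×10¹⁸ / 6.022×10²³ = 1.181×10⁻⁵ mol.
Photon energy at 309 nm: hc/λ = (6.626×10⁻³⁴)(2.998×10⁸)/(309×10⁻⁹) = 6.429×10⁻¹⁹ J.
Photons incident: 13.0 / 6.429×10⁻¹⁹ = 2.022×10¹⁹, i.e. 2.022×10¹⁹/6.022×10²³ = 3.358×10⁻⁵ mol.
Φ = 1.181×10⁻⁵ mol / 3.358×10⁻⁵ mol photons = 0.35.

Φ = 0.35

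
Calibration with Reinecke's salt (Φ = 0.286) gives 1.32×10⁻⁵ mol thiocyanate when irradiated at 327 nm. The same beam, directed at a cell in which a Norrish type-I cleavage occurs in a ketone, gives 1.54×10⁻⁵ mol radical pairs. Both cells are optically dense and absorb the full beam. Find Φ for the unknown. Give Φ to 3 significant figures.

Φ = 0.334

Photons absorbed by the actinometer: 1.32×10⁻⁵ / 0.286 = 4.615×10⁻⁵ mol.
Φ(unknown) = 1.54×10⁻⁵ / 4.615×10⁻⁵ = 0.334.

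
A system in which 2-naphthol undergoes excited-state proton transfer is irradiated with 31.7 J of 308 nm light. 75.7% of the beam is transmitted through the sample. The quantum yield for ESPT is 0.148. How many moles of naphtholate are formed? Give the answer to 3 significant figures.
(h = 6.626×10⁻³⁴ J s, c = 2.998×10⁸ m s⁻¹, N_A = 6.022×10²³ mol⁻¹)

Photon energy at 308 nm: hc/λ = (6.626×10⁻³⁴)(2.998×10⁸)/(308×10⁻⁹) = 6.450×10⁻¹⁹ J.
Photons incident: 31.7 / 6.450×10⁻¹⁹ = 4.915×10¹⁹, i.e. 4.915×10¹⁹/6.022×10²³ = 8.162×10⁻⁵ mol.
Fraction absorbed: 1 − 75.7/100 = 0.2430.
Photons absorbed: 0.2430 × 8.162×10⁻⁵ = 1.983×10⁻⁵ mol.
Product: Φ × n_abs = 0.148 × 1.983×10⁻⁵ = 2.935×10⁻⁶ mol.

2.94×10⁻⁶ mol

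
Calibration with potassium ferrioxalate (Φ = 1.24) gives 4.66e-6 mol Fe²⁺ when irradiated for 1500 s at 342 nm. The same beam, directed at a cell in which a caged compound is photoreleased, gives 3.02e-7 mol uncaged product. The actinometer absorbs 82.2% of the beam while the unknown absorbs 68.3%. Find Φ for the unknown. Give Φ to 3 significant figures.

Φ = 0.0967

Photons absorbed by the actinometer: 4.66e-6 / 1.24 = 3.758e-6 mol.
Incident flux: 3.758e-6 / 0.822 = 4.572e-6 einstein.
Absorbed by unknown: 0.683 × 4.572e-6 = 3.123e-6 mol.
Φ(unknown) = 3.02e-7 / 3.123e-6 = 0.0967.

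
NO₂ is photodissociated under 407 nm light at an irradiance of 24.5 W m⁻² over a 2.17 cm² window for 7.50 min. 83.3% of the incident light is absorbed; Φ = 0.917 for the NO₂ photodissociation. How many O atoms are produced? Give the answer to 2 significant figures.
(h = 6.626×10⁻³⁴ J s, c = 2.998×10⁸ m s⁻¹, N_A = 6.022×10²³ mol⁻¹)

Photon energy at 407 nm: hc/λ = (6.626×10⁻³⁴)(2.998×10⁸)/(407×10⁻⁹) = 4.881×10⁻¹⁹ J.
Energy delivered: (24.5 W m⁻²)(2.17×10⁻⁴ m²)(450 s) = 2.392 J.
Photons incident: 2.392 / 4.881×10⁻¹⁹ = 4.901×10¹⁸, i.e. 4.901×10¹⁸/6.022×10²³ = 8.138×10⁻⁶ mol.
Photons absorbed: 0.833 × 8.138×10⁻⁶ = 6.779×10⁻⁶ mol.
Product: Φ × n_abs = 0.917 × 6.779×10⁻⁶ = 6.216×10⁻⁶ mol.
As a count: 6.216×10⁻⁶ × 6.022×10²³ = 3.7×10¹⁸.

3.7×10¹⁸ atoms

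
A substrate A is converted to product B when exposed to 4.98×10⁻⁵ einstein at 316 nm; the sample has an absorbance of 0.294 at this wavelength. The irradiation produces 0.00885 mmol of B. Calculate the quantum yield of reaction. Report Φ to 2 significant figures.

Product: 0.00885 mmol = 8.85×10⁻⁶ mol.
Fraction absorbed: 1 − 10^(−0.294) = 0.4918.
Photons absorbed: 0.4918 × 4.98×10⁻⁵ = 2.449×10⁻⁵ mol.
Φ = 8.85×10⁻⁶ mol / 2.449×10⁻⁵ mol photons = 0.36.

Φ = 0.36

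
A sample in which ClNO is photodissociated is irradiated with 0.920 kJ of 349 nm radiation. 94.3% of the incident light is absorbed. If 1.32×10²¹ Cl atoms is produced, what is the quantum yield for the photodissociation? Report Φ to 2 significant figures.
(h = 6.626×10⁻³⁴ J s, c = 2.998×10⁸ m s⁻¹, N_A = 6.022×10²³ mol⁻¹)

Product: 1.32×10²¹ / 6.022×10²³ = 0.002192 mol.
Photon energy at 349 nm: hc/λ = (6.626×10⁻³⁴)(2.998×10⁸)/(349×10⁻⁹) = 5.692×10⁻¹⁹ J.
Incident energy: 0.920 kJ = 920 J.
Photons incident: 920 / 5.692×10⁻¹⁹ = 1.616×10²¹, i.e. 1.616×10²¹/6.022×10²³ = 0.002683 mol.
Photons absorbed: 0.943 × 0.002683 = 0.002530 mol.
Φ = 0.002192 mol / 0.002530 mol photons = 0.87.

Φ = 0.87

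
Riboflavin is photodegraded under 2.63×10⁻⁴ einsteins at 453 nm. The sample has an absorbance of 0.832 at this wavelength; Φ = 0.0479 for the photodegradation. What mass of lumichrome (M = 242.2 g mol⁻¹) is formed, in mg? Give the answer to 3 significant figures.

2.60 mg

Fraction absorbed: 1 − 10^(−0.832) = 0.8528.
Photons absorbed: 0.8528 × 2.63×10⁻⁴ = 2.243×10⁻⁴ mol.
Product: Φ × n_abs = 0.0479 × 2.243×10⁻⁴ = 1.074×10⁻⁵ mol.
Mass: 1.074×10⁻⁵ × 242.2 = 0.002601 g = 2.60 mg.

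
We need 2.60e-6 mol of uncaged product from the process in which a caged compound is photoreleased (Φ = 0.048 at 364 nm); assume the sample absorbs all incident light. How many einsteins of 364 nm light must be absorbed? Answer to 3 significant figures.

5.42e-5 einstein

Photons that must be absorbed: 2.60e-6 / 0.048 = 5.417e-5 mol.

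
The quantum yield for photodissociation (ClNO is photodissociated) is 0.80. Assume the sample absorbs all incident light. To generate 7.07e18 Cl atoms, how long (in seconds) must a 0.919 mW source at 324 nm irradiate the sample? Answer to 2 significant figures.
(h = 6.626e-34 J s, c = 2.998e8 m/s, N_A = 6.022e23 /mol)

t ≈ 5900 s

Product: 7.07e18 / 6.022e23 = 1.174e-5 mol.
Photons that must be absorbed: 1.174e-5 / 0.80 = 1.468e-5 mol.
Photon energy: hc/λ = 6.131e-19 J; per mole, 3.692e5 J mol⁻¹.
Energy required: 1.468e-5 × 3.692e5 = 5.420 J.
Time: 5.420 J / 0.000919 W = 5900 s.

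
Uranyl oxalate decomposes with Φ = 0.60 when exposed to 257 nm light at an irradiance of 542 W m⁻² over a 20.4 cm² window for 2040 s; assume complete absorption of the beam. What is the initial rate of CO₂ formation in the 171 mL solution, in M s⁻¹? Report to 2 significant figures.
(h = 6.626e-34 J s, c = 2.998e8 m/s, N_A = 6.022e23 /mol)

Photon energy at 257 nm: hc/λ = (6.626e-34)(2.998e8)/(257e-9) = 7.729e-19 J.
Energy delivered: (542 W m⁻²)(20.4e-4 m²)(2040 s) = 2256 J.
Photons incident: 2256 / 7.729e-19 = 2.919e21, i.e. 2.919e21/6.022e23 = 0.004847 mol.
Product formed: 0.60 × 0.004847 = 0.002908 mol.
Rate: 0.002908 mol / (2040 s × 0.171 L) = 8.3e-6 M s⁻¹.

8.3e-6 M s⁻¹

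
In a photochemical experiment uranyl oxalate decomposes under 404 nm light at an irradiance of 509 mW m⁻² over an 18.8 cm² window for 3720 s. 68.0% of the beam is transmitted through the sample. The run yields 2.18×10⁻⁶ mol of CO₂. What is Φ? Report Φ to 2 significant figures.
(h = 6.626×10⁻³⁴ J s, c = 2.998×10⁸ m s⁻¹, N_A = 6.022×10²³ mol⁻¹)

Φ = 0.57

Photon energy at 404 nm: hc/λ = (6.626×10⁻³⁴)(2.998×10⁸)/(404×10⁻⁹) = 4.917×10⁻¹⁹ J.
Energy delivered: (509 mW m⁻²)(18.8×10⁻⁴ m²)(3720 s) = 3.560 J.
Photons incident: 3.560 / 4.917×10⁻¹⁹ = 7.240×10¹⁸, i.e. 7.240×10¹⁸/6.022×10²³ = 1.202×10⁻⁵ mol.
Fraction absorbed: 1 − 68.0/100 = 0.3200.
Photons absorbed: 0.3200 × 1.202×10⁻⁵ = 3.846×10⁻⁶ mol.
Φ = 2.18×10⁻⁶ mol / 3.846×10⁻⁶ mol photons = 0.57.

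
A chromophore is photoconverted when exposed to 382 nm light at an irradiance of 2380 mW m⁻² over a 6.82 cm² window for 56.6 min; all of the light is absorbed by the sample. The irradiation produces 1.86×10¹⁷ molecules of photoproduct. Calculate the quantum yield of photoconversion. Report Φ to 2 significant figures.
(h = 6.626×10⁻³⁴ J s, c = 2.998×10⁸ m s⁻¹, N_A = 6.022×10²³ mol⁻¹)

Φ = 0.018

Product: 1.86×10¹⁷ / 6.022×10²³ = 3.089×10⁻⁷ mol.
Photon energy at 382 nm: hc/λ = (6.626×10⁻³⁴)(2.998×10⁸)/(382×10⁻⁹) = 5.200×10⁻¹⁹ J.
Energy delivered: (2380 mW m⁻²)(6.82×10⁻⁴ m²)(3396 s) = 5.512 J.
Photons incident: 5.512 / 5.200×10⁻¹⁹ = 1.060×10¹⁹, i.e. 1.060×10¹⁹/6.022×10²³ = 1.760×10⁻⁵ mol.
Φ = 3.089×10⁻⁷ mol / 1.760×10⁻⁵ mol photons = 0.018.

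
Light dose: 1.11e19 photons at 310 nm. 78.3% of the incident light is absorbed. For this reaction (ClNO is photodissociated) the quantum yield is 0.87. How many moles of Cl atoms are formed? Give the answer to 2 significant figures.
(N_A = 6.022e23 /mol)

1.3e-5 mol

Moles of photons: 1.11e19 / 6.022e23 = 1.843e-5 mol.
Photons absorbed: 0.783 × 1.843e-5 = 1.443e-5 mol.
Product: Φ × n_abs = 0.87 × 1.443e-5 = 1.255e-5 mol.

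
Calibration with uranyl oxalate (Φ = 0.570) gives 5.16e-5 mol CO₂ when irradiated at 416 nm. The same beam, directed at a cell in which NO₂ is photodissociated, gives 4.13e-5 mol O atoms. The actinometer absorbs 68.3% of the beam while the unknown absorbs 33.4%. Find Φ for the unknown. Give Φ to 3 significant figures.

Φ = 0.933

Photons absorbed by the actinometer: 5.16e-5 / 0.570 = 9.053e-5 mol.
Incident flux: 9.053e-5 / 0.683 = 1.325e-4 einstein.
Absorbed by unknown: 0.334 × 1.325e-4 = 4.425e-5 mol.
Φ(unknown) = 4.13e-5 / 4.425e-5 = 0.933.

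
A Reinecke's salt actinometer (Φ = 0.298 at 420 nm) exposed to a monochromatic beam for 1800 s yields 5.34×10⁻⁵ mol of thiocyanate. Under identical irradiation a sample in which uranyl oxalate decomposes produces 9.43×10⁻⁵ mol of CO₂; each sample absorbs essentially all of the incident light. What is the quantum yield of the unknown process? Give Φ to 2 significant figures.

Photons absorbed by the actinometer: 5.34×10⁻⁵ / 0.298 = 1.792×10⁻⁴ mol.
Φ(unknown) = 9.43×10⁻⁵ / 1.792×10⁻⁴ = 0.53.

Φ = 0.53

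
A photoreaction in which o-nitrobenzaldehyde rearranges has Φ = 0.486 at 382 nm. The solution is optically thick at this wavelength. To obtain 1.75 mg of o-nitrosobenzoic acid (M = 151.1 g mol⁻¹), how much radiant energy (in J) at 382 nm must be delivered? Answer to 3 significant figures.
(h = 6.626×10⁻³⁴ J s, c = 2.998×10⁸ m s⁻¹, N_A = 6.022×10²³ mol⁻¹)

Product: 1.75 mg / 151.1 g mol⁻¹ = 1.158×10⁻⁵ mol.
Photons that must be absorbed: 1.158×10⁻⁵ / 0.486 = 2.383×10⁻⁵ mol.
Photon energy: hc/λ = 5.200×10⁻¹⁹ J; per mole, 3.131×10⁵ J mol⁻¹.
Energy required: 2.383×10⁻⁵ × 3.131×10⁵ = 7.46 J.

7.46 J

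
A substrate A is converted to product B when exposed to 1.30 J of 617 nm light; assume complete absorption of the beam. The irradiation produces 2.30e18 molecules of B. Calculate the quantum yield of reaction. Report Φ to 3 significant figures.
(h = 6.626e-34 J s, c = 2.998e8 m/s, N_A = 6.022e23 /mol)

Φ = 0.570

Product: 2.30e18 / 6.022e23 = 3.819e-6 mol.
Photon energy at 617 nm: hc/λ = (6.626e-34)(2.998e8)/(617e-9) = 3.220e-19 J.
Photons incident: 1.30 / 3.220e-19 = 4.037e18, i.e. 4.037e18/6.022e23 = 6.704e-6 mol.
Φ = 3.819e-6 mol / 6.704e-6 mol photons = 0.570.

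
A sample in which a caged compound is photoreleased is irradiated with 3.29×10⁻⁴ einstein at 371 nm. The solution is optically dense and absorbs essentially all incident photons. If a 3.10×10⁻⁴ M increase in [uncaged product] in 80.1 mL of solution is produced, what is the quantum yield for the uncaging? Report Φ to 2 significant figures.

Φ = 0.075

Product: (3.10×10⁻⁴ M)(0.0801 L) = 2.483×10⁻⁵ mol.
Φ = 2.483×10⁻⁵ mol / 3.29×10⁻⁴ mol photons = 0.075.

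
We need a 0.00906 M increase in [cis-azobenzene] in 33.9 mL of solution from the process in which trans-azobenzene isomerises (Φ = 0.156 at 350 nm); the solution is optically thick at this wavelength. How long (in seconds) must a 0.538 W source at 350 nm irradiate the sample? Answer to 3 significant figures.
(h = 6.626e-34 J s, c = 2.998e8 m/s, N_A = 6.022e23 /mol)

Product: (0.00906 M)(0.0339 L) = 3.071e-4 mol.
Photons that must be absorbed: 3.071e-4 / 0.156 = 0.001969 mol.
Photon energy: hc/λ = 5.676e-19 J; per mole, 3.418e5 J mol⁻¹.
Energy required: 0.001969 × 3.418e5 = 673.0 J.
Time: 673.0 J / 0.538 W = 1250 s.

t ≈ 1250 s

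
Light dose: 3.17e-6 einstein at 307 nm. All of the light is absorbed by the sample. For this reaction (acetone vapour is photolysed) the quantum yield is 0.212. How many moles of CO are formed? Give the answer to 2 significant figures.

6.7e-7 mol

Product: Φ × n_abs = 0.212 × 3.17e-6 = 6.720e-7 mol.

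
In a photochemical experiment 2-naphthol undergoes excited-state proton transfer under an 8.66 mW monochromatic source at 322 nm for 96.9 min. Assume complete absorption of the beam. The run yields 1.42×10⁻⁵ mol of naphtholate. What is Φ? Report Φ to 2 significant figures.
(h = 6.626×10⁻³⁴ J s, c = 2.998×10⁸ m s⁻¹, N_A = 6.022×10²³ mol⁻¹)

Photon energy at 322 nm: hc/λ = (6.626×10⁻³⁴)(2.998×10⁸)/(322×10⁻⁹) = 6.169×10⁻¹⁹ J.
Energy delivered: (8.66 mW)(5814 s) = 50.35 J.
Photons incident: 50.35 / 6.169×10⁻¹⁹ = 8.162×10¹⁹, i.e. 8.162×10¹⁹/6.022×10²³ = 1.355×10⁻⁴ mol.
Φ = 1.42×10⁻⁵ mol / 1.355×10⁻⁴ mol photons = 0.10.

Φ = 0.10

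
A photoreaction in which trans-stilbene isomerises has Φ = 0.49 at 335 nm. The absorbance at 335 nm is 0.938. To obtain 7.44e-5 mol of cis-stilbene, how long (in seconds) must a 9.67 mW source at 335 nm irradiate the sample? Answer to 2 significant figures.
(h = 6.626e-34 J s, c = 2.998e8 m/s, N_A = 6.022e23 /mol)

t ≈ 6300 s

Photons that must be absorbed: 7.44e-5 / 0.49 = 1.518e-4 mol.
Fraction absorbed: 1 − 10^(−0.938) = 0.8847.
Incident photons needed: 1.518e-4 / 0.8847 = 1.716e-4 mol.
Photon energy: hc/λ = 5.930e-19 J; per mole, 3.571e5 J mol⁻¹.
Energy required: 1.716e-4 × 3.571e5 = 61.28 J.
Time: 61.28 J / 0.00967 W = 6300 s.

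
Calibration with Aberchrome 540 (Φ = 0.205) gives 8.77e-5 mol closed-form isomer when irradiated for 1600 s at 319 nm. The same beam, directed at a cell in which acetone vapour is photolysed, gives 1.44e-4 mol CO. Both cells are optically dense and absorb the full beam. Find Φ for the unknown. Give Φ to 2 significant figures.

Φ = 0.34

Photons absorbed by the actinometer: 8.77e-5 / 0.205 = 4.278e-4 mol.
Φ(unknown) = 1.44e-4 / 4.278e-4 = 0.34.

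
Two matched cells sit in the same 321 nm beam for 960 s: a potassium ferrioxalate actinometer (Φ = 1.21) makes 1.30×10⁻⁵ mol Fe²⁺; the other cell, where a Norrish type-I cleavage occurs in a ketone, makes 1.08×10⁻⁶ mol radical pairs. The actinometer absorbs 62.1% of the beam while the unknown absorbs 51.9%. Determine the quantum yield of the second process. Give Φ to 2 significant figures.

Photons absorbed by the actinometer: 1.30×10⁻⁵ / 1.21 = 1.074×10⁻⁵ mol.
Incident flux: 1.074×10⁻⁵ / 0.621 = 1.729×10⁻⁵ einstein.
Absorbed by unknown: 0.519 × 1.729×10⁻⁵ = 8.974×10⁻⁶ mol.
Φ(unknown) = 1.08×10⁻⁶ / 8.974×10⁻⁶ = 0.12.

Φ = 0.12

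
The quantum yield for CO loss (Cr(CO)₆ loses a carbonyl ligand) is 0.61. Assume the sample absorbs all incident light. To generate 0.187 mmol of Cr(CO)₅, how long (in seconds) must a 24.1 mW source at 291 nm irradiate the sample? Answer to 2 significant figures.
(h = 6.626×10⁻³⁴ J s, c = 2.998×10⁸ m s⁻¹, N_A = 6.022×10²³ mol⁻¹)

Product: 0.187 mmol = 1.87×10⁻⁴ mol.
Photons that must be absorbed: 1.87×10⁻⁴ / 0.61 = 3.066×10⁻⁴ mol.
Photon energy: hc/λ = 6.826×10⁻¹⁹ J; per mole, 4.111×10⁵ J mol⁻¹.
Energy required: 3.066×10⁻⁴ × 4.111×10⁵ = 126.0 J.
Time: 126.0 J / 0.0241 W = 5200 s.

t ≈ 5200 s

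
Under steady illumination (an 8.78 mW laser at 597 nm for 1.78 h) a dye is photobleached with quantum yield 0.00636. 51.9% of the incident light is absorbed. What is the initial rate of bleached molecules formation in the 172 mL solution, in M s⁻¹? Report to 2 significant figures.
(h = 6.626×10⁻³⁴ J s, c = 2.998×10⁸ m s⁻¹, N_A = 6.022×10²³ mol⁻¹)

Photon energy at 597 nm: hc/λ = (6.626×10⁻³⁴)(2.998×10⁸)/(597×10⁻⁹) = 3.327×10⁻¹⁹ J.
Energy delivered: (8.78 mW)(6408 s) = 56.26 J.
Photons incident: 56.26 / 3.327×10⁻¹⁹ = 1.691×10²⁰, i.e. 1.691×10²⁰/6.022×10²³ = 2.808×10⁻⁴ mol.
Photons absorbed: 0.519 × 2.808×10⁻⁴ = 1.457×10⁻⁴ mol.
Product formed: 0.00636 × 1.457×10⁻⁴ = 9.267×10⁻⁷ mol.
Rate: 9.267×10⁻⁷ mol / (6408 s × 0.172 L) = 8.4×10⁻¹⁰ M s⁻¹.

8.4×10⁻¹⁰ M s⁻¹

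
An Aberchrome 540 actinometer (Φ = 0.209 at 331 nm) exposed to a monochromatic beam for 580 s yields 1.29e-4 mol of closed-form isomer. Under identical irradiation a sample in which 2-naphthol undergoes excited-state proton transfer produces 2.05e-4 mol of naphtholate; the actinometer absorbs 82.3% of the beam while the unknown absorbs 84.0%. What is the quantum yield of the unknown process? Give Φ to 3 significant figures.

Photons absorbed by the actinometer: 1.29e-4 / 0.209 = 6.172e-4 mol.
Incident flux: 6.172e-4 / 0.823 = 7.499e-4 einstein.
Absorbed by unknown: 0.840 × 7.499e-4 = 6.299e-4 mol.
Φ(unknown) = 2.05e-4 / 6.299e-4 = 0.325.

Φ = 0.325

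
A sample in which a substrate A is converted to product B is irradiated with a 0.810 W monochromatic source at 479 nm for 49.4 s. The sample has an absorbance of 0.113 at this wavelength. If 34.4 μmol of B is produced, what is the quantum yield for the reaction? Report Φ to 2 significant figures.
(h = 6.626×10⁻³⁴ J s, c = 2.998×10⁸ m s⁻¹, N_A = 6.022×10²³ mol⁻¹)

Product: 34.4 μmol = 3.44×10⁻⁵ mol.
Photon energy at 479 nm: hc/λ = (6.626×10⁻³⁴)(2.998×10⁸)/(479×10⁻⁹) = 4.147×10⁻¹⁹ J.
Energy delivered: (0.810 W)(49.4 s) = 40.01 J.
Photons incident: 40.01 / 4.147×10⁻¹⁹ = 9.648×10¹⁹, i.e. 9.648×10¹⁹/6.022×10²³ = 1.602×10⁻⁴ mol.
Fraction absorbed: 1 − 10^(−0.113) = 0.2291.
Photons absorbed: 0.2291 × 1.602×10⁻⁴ = 3.670×10⁻⁵ mol.
Φ = 3.44×10⁻⁵ mol / 3.670×10⁻⁵ mol photons = 0.94.

Φ = 0.94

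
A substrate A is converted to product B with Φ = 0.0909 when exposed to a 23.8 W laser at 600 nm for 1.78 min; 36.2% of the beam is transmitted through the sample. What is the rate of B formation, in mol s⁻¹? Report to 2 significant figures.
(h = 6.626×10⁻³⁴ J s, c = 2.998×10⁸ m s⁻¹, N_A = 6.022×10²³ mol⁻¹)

6.9×10⁻⁶ mol s⁻¹

Photon energy at 600 nm: hc/λ = (6.626×10⁻³⁴)(2.998×10⁸)/(600×10⁻⁹) = 3.311×10⁻¹⁹ J.
Energy delivered: (23.8 W)(106.8 s) = 2542 J.
Photons incident: 2542 / 3.311×10⁻¹⁹ = 7.677×10²¹, i.e. 7.677×10²¹/6.022×10²³ = 0.01275 mol.
Fraction absorbed: 1 − 36.2/100 = 0.6380.
Photons absorbed: 0.6380 × 0.01275 = 0.008135 mol.
Product formed: 0.0909 × 0.008135 = 7.395×10⁻⁴ mol.
Rate: 7.395×10⁻⁴ / 106.8 s = 6.9×10⁻⁶ mol s⁻¹.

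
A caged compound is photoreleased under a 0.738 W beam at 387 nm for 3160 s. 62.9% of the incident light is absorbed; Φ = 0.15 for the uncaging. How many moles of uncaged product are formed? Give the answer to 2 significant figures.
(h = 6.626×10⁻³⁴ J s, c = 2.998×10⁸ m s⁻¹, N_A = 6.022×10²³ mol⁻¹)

Photon energy at 387 nm: hc/λ = (6.626×10⁻³⁴)(2.998×10⁸)/(387×10⁻⁹) = 5.133×10⁻¹⁹ J.
Energy delivered: (0.738 W)(3160 s) = 2332 J.
Photons incident: 2332 / 5.133×10⁻¹⁹ = 4.543×10²¹, i.e. 4.543×10²¹/6.022×10²³ = 0.007544 mol.
Photons absorbed: 0.629 × 0.007544 = 0.004745 mol.
Product: Φ × n_abs = 0.15 × 0.004745 = 7.118×10⁻⁴ mol.

7.1×10⁻⁴ mol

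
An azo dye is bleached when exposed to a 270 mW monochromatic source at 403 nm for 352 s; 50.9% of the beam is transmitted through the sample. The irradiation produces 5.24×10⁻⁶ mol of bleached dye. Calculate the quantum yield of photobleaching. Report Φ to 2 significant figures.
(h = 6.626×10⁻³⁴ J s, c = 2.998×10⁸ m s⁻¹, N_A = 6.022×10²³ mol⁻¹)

Φ = 0.033

Photon energy at 403 nm: hc/λ = (6.626×10⁻³⁴)(2.998×10⁸)/(403×10⁻⁹) = 4.929×10⁻¹⁹ J.
Energy delivered: (270 mW)(352 s) = 95.04 J.
Photons incident: 95.04 / 4.929×10⁻¹⁹ = 1.928×10²⁰, i.e. 1.928×10²⁰/6.022×10²³ = 3.202×10⁻⁴ mol.
Fraction absorbed: 1 − 50.9/100 = 0.4910.
Photons absorbed: 0.4910 × 3.202×10⁻⁴ = 1.572×10⁻⁴ mol.
Φ = 5.24×10⁻⁶ mol / 1.572×10⁻⁴ mol photons = 0.033.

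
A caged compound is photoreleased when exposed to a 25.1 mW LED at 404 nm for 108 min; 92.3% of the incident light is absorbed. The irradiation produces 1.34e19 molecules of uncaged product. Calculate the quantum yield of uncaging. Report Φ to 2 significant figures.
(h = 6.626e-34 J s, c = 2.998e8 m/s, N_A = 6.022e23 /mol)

Φ = 0.044

Product: 1.34e19 / 6.022e23 = 2.225e-5 mol.
Photon energy at 404 nm: hc/λ = (6.626e-34)(2.998e8)/(404e-9) = 4.917e-19 J.
Energy delivered: (25.1 mW)(6480 s) = 162.6 J.
Photons incident: 162.6 / 4.917e-19 = 3.307e20, i.e. 3.307e20/6.022e23 = 5.492e-4 mol.
Photons absorbed: 0.923 × 5.492e-4 = 5.069e-4 mol.
Φ = 2.225e-5 mol / 5.069e-4 mol photons = 0.044.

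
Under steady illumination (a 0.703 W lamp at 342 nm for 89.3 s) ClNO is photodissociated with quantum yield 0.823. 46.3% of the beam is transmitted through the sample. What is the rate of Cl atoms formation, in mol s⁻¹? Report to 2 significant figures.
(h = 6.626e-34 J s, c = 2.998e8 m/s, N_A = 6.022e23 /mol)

8.9e-7 mol s⁻¹

Photon energy at 342 nm: hc/λ = (6.626e-34)(2.998e8)/(342e-9) = 5.808e-19 J.
Energy delivered: (0.703 W)(89.3 s) = 62.78 J.
Photons incident: 62.78 / 5.808e-19 = 1.081e20, i.e. 1.081e20/6.022e23 = 1.795e-4 mol.
Fraction absorbed: 1 − 46.3/100 = 0.5370.
Photons absorbed: 0.5370 × 1.795e-4 = 9.639e-5 mol.
Product formed: 0.823 × 9.639e-5 = 7.933e-5 mol.
Rate: 7.933e-5 / 89.3 s = 8.9e-7 mol s⁻¹.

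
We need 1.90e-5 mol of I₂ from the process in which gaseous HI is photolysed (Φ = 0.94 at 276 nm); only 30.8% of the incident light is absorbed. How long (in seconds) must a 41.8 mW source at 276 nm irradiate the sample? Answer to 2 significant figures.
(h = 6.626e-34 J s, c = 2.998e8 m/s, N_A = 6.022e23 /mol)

Photons that must be absorbed: 1.90e-5 / 0.94 = 2.021e-5 mol.
Incident photons needed: 2.021e-5 / 0.308 = 6.562e-5 mol.
Photon energy: hc/λ = 7.197e-19 J; per mole, 4.334e5 J mol⁻¹.
Energy required: 6.562e-5 × 4.334e5 = 28.44 J.
Time: 28.44 J / 0.0418 W = 680 s.

t ≈ 680 s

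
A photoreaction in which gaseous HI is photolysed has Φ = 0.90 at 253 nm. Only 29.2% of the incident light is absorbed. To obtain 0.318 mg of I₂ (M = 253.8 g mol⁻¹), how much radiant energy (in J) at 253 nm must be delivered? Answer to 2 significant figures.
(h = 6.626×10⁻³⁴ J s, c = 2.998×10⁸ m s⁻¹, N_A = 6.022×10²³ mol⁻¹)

2.3 J

Product: 0.318 mg / 253.8 g mol⁻¹ = 1.253×10⁻⁶ mol.
Photons that must be absorbed: 1.253×10⁻⁶ / 0.90 = 1.392×10⁻⁶ mol.
Incident photons needed: 1.392×10⁻⁶ / 0.292 = 4.767×10⁻⁶ mol.
Photon energy: hc/λ = 7.852×10⁻¹⁹ J; per mole, 4.728×10⁵ J mol⁻¹.
Energy required: 4.767×10⁻⁶ × 4.728×10⁵ = 2.3 J.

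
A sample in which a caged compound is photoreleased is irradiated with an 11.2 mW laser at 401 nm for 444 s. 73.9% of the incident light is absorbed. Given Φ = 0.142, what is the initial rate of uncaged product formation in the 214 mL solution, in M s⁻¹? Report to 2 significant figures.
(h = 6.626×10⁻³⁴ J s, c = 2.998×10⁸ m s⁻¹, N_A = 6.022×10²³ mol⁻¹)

1.8×10⁻⁸ M s⁻¹

Photon energy at 401 nm: hc/λ = (6.626×10⁻³⁴)(2.998×10⁸)/(401×10⁻⁹) = 4.954×10⁻¹⁹ J.
Energy delivered: (11.2 mW)(444 s) = 4.973 J.
Photons incident: 4.973 / 4.954×10⁻¹⁹ = 1.004×10¹⁹, i.e. 1.004×10¹⁹/6.022×10²³ = 1.667×10⁻⁵ mol.
Photons absorbed: 0.739 × 1.667×10⁻⁵ = 1.232×10⁻⁵ mol.
Product formed: 0.142 × 1.232×10⁻⁵ = 1.749×10⁻⁶ mol.
Rate: 1.749×10⁻⁶ mol / (444 s × 0.214 L) = 1.8×10⁻⁸ M s⁻¹.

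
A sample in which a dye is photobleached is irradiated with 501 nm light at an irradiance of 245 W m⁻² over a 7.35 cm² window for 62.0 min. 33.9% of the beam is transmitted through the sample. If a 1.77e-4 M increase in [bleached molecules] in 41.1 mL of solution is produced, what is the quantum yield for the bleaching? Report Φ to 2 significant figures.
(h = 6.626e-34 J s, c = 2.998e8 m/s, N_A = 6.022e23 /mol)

Φ = 0.0039

Product: (1.77e-4 M)(0.0411 L) = 7.275e-6 mol.
Photon energy at 501 nm: hc/λ = (6.626e-34)(2.998e8)/(501e-9) = 3.965e-19 J.
Energy delivered: (245 W m⁻²)(7.35e-4 m²)(3720 s) = 669.9 J.
Photons incident: 669.9 / 3.965e-19 = 1.690e21, i.e. 1.690e21/6.022e23 = 0.002806 mol.
Fraction absorbed: 1 − 33.9/100 = 0.6610.
Photons absorbed: 0.6610 × 0.002806 = 0.001855 mol.
Φ = 7.275e-6 mol / 0.001855 mol photons = 0.0039.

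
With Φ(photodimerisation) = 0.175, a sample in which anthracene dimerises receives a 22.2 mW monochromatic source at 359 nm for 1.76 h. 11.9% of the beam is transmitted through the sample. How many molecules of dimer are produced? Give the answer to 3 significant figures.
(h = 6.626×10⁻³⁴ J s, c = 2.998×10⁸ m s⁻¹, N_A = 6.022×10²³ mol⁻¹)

Photon energy at 359 nm: hc/λ = (6.626×10⁻³⁴)(2.998×10⁸)/(359×10⁻⁹) = 5.533×10⁻¹⁹ J.
Energy delivered: (22.2 mW)(6336 s) = 140.7 J.
Photons incident: 140.7 / 5.533×10⁻¹⁹ = 2.543×10²⁰, i.e. 2.543×10²⁰/6.022×10²³ = 4.223×10⁻⁴ mol.
Fraction absorbed: 1 − 11.9/100 = 0.8810.
Photons absorbed: 0.8810 × 4.223×10⁻⁴ = 3.720×10⁻⁴ mol.
Product: Φ × n_abs = 0.175 × 3.720×10⁻⁴ = 6.510×10⁻⁵ mol.
As a count: 6.510×10⁻⁵ × 6.022×10²³ = 3.92×10¹⁹.

3.92×10¹⁹ molecules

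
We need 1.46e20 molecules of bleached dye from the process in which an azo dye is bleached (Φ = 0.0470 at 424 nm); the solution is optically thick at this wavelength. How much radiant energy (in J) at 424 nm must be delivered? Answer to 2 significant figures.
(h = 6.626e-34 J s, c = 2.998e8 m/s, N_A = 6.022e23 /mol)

1500 J

Product: 1.46e20 / 6.022e23 = 2.424e-4 mol.
Photons that must be absorbed: 2.424e-4 / 0.0470 = 0.005157 mol.
Photon energy: hc/λ = 4.685e-19 J; per mole, 2.821e5 J mol⁻¹.
Energy required: 0.005157 × 2.821e5 = 1500 J.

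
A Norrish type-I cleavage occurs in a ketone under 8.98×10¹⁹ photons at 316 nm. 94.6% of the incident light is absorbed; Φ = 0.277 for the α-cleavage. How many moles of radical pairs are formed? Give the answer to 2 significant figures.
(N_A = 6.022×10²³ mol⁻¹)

3.9×10⁻⁵ mol

Moles of photons: 8.98×10¹⁹ / 6.022×10²³ = 1.491×10⁻⁴ mol.
Photons absorbed: 0.946 × 1.491×10⁻⁴ = 1.410×10⁻⁴ mol.
Product: Φ × n_abs = 0.277 × 1.410×10⁻⁴ = 3.906×10⁻⁵ mol.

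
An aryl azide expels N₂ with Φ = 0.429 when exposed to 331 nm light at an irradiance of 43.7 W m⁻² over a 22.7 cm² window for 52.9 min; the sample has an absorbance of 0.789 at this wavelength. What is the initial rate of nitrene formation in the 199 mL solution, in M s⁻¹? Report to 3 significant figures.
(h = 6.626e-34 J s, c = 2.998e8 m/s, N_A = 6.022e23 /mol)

4.96e-7 M s⁻¹

Photon energy at 331 nm: hc/λ = (6.626e-34)(2.998e8)/(331e-9) = 6.001e-19 J.
Energy delivered: (43.7 W m⁻²)(22.7e-4 m²)(3174 s) = 314.9 J.
Photons incident: 314.9 / 6.001e-19 = 5.247e20, i.e. 5.247e20/6.022e23 = 8.713e-4 mol.
Fraction absorbed: 1 − 10^(−0.789) = 0.8374.
Photons absorbed: 0.8374 × 8.713e-4 = 7.296e-4 mol.
Product formed: 0.429 × 7.296e-4 = 3.130e-4 mol.
Rate: 3.130e-4 mol / (3174 s × 0.199 L) = 4.96e-7 M s⁻¹.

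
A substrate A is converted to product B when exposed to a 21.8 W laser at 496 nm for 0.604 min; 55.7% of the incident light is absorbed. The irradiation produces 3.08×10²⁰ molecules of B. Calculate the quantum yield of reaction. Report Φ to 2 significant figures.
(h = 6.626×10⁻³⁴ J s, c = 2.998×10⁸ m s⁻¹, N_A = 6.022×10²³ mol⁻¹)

Product: 3.08×10²⁰ / 6.022×10²³ = 5.115×10⁻⁴ mol.
Photon energy at 496 nm: hc/λ = (6.626×10⁻³⁴)(2.998×10⁸)/(496×10⁻⁹) = 4.005×10⁻¹⁹ J.
Energy delivered: (21.8 W)(36.24 s) = 790.0 J.
Photons incident: 790.0 / 4.005×10⁻¹⁹ = 1.973×10²¹, i.e. 1.973×10²¹/6.022×10²³ = 0.003276 mol.
Photons absorbed: 0.557 × 0.003276 = 0.001825 mol.
Φ = 5.115×10⁻⁴ mol / 0.001825 mol photons = 0.28.

Φ = 0.28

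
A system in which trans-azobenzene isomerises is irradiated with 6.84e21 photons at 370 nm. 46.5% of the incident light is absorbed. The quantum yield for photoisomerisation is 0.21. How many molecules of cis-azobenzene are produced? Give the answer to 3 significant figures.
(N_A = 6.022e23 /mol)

6.68e20 molecules

Moles of photons: 6.84e21 / 6.022e23 = 0.01136 mol.
Photons absorbed: 0.465 × 0.01136 = 0.005282 mol.
Product: Φ × n_abs = 0.21 × 0.005282 = 0.001109 mol.
As a count: 0.001109 × 6.022e23 = 6.68e20.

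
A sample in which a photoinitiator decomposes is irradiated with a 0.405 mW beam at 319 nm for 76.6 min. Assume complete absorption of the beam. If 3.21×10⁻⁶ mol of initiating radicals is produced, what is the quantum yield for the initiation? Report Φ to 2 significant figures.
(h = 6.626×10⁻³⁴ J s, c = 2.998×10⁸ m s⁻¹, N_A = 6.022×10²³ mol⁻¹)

Φ = 0.65

Photon energy at 319 nm: hc/λ = (6.626×10⁻³⁴)(2.998×10⁸)/(319×10⁻⁹) = 6.227×10⁻¹⁹ J.
Energy delivered: (0.405 mW)(4596 s) = 1.861 J.
Photons incident: 1.861 / 6.227×10⁻¹⁹ = 2.989×10¹⁸, i.e. 2.989×10¹⁸/6.022×10²³ = 4.963×10⁻⁶ mol.
Φ = 3.21×10⁻⁶ mol / 4.963×10⁻⁶ mol photons = 0.65.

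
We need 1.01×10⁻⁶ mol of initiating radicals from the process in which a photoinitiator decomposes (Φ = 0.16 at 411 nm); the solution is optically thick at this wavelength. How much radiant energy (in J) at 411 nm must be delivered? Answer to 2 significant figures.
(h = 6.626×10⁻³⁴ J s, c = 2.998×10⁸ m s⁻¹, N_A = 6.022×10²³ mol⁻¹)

1.8 J

Photons that must be absorbed: 1.01×10⁻⁶ / 0.16 = 6.313×10⁻⁶ mol.
Photon energy: hc/λ = 4.833×10⁻¹⁹ J; per mole, 2.910×10⁵ J mol⁻¹.
Energy required: 6.313×10⁻⁶ × 2.910×10⁵ = 1.8 J.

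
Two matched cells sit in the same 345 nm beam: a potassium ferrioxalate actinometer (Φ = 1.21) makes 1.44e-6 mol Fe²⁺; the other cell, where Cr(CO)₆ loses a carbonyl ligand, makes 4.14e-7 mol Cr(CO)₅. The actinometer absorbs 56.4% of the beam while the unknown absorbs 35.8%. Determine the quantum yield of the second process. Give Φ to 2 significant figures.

Φ = 0.55

Photons absorbed by the actinometer: 1.44e-6 / 1.21 = 1.190e-6 mol.
Incident flux: 1.190e-6 / 0.564 = 2.110e-6 einstein.
Absorbed by unknown: 0.358 × 2.110e-6 = 7.554e-7 mol.
Φ(unknown) = 4.14e-7 / 7.554e-7 = 0.55.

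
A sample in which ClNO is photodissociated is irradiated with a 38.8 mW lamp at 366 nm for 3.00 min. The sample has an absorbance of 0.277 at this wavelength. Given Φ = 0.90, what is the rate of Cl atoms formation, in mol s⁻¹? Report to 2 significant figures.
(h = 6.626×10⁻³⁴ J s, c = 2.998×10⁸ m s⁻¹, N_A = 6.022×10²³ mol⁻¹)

Photon energy at 366 nm: hc/λ = (6.626×10⁻³⁴)(2.998×10⁸)/(366×10⁻⁹) = 5.428×10⁻¹⁹ J.
Energy delivered: (38.8 mW)(180 s) = 6.984 J.
Photons incident: 6.984 / 5.428×10⁻¹⁹ = 1.287×10¹⁹, i.e. 1.287×10¹⁹/6.022×10²³ = 2.137×10⁻⁵ mol.
Fraction absorbed: 1 − 10^(−0.277) = 0.4716.
Photons absorbed: 0.4716 × 2.137×10⁻⁵ = 1.008×10⁻⁵ mol.
Product formed: 0.90 × 1.008×10⁻⁵ = 9.072×10⁻⁶ mol.
Rate: 9.072×10⁻⁶ / 180 s = 5.0×10⁻⁸ mol s⁻¹.

5.0×10⁻⁸ mol s⁻¹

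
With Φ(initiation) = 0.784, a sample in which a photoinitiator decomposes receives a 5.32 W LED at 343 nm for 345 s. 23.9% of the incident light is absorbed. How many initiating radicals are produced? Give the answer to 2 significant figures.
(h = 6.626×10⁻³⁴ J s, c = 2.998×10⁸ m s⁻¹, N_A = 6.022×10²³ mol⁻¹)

5.9×10²⁰ initiating radicals

Photon energy at 343 nm: hc/λ = (6.626×10⁻³⁴)(2.998×10⁸)/(343×10⁻⁹) = 5.791×10⁻¹⁹ J.
Energy delivered: (5.32 W)(345 s) = 1835 J.
Photons incident: 1835 / 5.791×10⁻¹⁹ = 3.169×10²¹, i.e. 3.169×10²¹/6.022×10²³ = 0.005262 mol.
Photons absorbed: 0.239 × 0.005262 = 0.001258 mol.
Product: Φ × n_abs = 0.784 × 0.001258 = 9.863×10⁻⁴ mol.
As a count: 9.863×10⁻⁴ × 6.022×10²³ = 5.9×10²⁰.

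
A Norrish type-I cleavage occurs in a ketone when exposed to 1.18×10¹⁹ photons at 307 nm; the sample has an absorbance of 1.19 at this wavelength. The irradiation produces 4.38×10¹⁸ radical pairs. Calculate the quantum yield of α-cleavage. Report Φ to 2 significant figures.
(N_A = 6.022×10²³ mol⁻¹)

Product: 4.38×10¹⁸ / 6.022×10²³ = 7.273×10⁻⁶ mol.
Moles of photons: 1.18×10¹⁹ / 6.022×10²³ = 1.959×10⁻⁵ mol.
Fraction absorbed: 1 − 10^(−1.19) = 0.9354.
Photons absorbed: 0.9354 × 1.959×10⁻⁵ = 1.832×10⁻⁵ mol.
Φ = 7.273×10⁻⁶ mol / 1.832×10⁻⁵ mol photons = 0.40.

Φ = 0.40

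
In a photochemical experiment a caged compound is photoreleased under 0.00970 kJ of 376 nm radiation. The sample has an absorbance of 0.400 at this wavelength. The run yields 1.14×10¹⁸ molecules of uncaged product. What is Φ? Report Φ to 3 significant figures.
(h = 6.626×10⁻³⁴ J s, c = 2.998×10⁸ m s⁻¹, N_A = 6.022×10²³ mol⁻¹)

Φ = 0.103

Product: 1.14×10¹⁸ / 6.022×10²³ = 1.893×10⁻⁶ mol.
Photon energy at 376 nm: hc/λ = (6.626×10⁻³⁴)(2.998×10⁸)/(376×10⁻⁹) = 5.283×10⁻¹⁹ J.
Incident energy: 0.00970 kJ = 9.70 J.
Photons incident: 9.70 / 5.283×10⁻¹⁹ = 1.836×10¹⁹, i.e. 1.836×10¹⁹/6.022×10²³ = 3.049×10⁻⁵ mol.
Fraction absorbed: 1 − 10^(−0.400) = 0.6019.
Photons absorbed: 0.6019 × 3.049×10⁻⁵ = 1.835×10⁻⁵ mol.
Φ = 1.893×10⁻⁶ mol / 1.835×10⁻⁵ mol photons = 0.103.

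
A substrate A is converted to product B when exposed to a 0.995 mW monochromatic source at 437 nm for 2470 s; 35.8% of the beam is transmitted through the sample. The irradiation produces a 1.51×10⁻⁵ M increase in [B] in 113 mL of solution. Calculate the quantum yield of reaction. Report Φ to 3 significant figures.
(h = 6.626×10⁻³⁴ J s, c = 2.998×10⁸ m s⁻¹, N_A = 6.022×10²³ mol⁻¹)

Φ = 0.296

Product: (1.51×10⁻⁵ M)(0.113 L) = 1.706×10⁻⁶ mol.
Photon energy at 437 nm: hc/λ = (6.626×10⁻³⁴)(2.998×10⁸)/(437×10⁻⁹) = 4.546×10⁻¹⁹ J.
Energy delivered: (0.995 mW)(2470 s) = 2.458 J.
Photons incident: 2.458 / 4.546×10⁻¹⁹ = 5.407×10¹⁸, i.e. 5.407×10¹⁸/6.022×10²³ = 8.979×10⁻⁶ mol.
Fraction absorbed: 1 − 35.8/100 = 0.6420.
Photons absorbed: 0.6420 × 8.979×10⁻⁶ = 5.765×10⁻⁶ mol.
Φ = 1.706×10⁻⁶ mol / 5.765×10⁻⁶ mol photons = 0.296.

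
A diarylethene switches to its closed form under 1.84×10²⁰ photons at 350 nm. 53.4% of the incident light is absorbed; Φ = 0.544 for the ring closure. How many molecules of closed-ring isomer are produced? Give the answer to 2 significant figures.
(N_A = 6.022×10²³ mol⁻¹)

Moles of photons: 1.84×10²⁰ / 6.022×10²³ = 3.055×10⁻⁴ mol.
Photons absorbed: 0.534 × 3.055×10⁻⁴ = 1.631×10⁻⁴ mol.
Product: Φ × n_abs = 0.544 × 1.631×10⁻⁴ = 8.873×10⁻⁵ mol.
As a count: 8.873×10⁻⁵ × 6.022×10²³ = 5.3×10¹⁹.

5.3×10¹⁹ molecules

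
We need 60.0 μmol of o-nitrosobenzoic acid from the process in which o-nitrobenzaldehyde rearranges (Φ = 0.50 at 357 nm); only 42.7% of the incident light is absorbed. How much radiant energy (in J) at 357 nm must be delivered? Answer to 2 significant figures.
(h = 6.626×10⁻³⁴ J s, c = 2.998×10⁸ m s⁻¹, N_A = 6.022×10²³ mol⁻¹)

94 J

Product: 60.0 μmol = 6.00×10⁻⁵ mol.
Photons that must be absorbed: 6.00×10⁻⁵ / 0.50 = 1.200×10⁻⁴ mol.
Incident photons needed: 1.200×10⁻⁴ / 0.427 = 2.810×10⁻⁴ mol.
Photon energy: hc/λ = 5.564×10⁻¹⁹ J; per mole, 3.351×10⁵ J mol⁻¹.
Energy required: 2.810×10⁻⁴ × 3.351×10⁵ = 94 J.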